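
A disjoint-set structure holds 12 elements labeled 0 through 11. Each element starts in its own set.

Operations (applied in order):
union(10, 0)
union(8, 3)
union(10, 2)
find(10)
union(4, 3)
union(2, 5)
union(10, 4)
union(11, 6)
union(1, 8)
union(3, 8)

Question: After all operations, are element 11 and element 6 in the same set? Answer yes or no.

Step 1: union(10, 0) -> merged; set of 10 now {0, 10}
Step 2: union(8, 3) -> merged; set of 8 now {3, 8}
Step 3: union(10, 2) -> merged; set of 10 now {0, 2, 10}
Step 4: find(10) -> no change; set of 10 is {0, 2, 10}
Step 5: union(4, 3) -> merged; set of 4 now {3, 4, 8}
Step 6: union(2, 5) -> merged; set of 2 now {0, 2, 5, 10}
Step 7: union(10, 4) -> merged; set of 10 now {0, 2, 3, 4, 5, 8, 10}
Step 8: union(11, 6) -> merged; set of 11 now {6, 11}
Step 9: union(1, 8) -> merged; set of 1 now {0, 1, 2, 3, 4, 5, 8, 10}
Step 10: union(3, 8) -> already same set; set of 3 now {0, 1, 2, 3, 4, 5, 8, 10}
Set of 11: {6, 11}; 6 is a member.

Answer: yes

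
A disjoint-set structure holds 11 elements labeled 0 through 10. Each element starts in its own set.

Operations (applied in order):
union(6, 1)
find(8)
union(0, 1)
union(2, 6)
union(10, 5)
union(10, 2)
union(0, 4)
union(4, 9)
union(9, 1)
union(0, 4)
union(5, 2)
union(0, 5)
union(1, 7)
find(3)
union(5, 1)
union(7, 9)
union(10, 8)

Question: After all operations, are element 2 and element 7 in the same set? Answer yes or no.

Answer: yes

Derivation:
Step 1: union(6, 1) -> merged; set of 6 now {1, 6}
Step 2: find(8) -> no change; set of 8 is {8}
Step 3: union(0, 1) -> merged; set of 0 now {0, 1, 6}
Step 4: union(2, 6) -> merged; set of 2 now {0, 1, 2, 6}
Step 5: union(10, 5) -> merged; set of 10 now {5, 10}
Step 6: union(10, 2) -> merged; set of 10 now {0, 1, 2, 5, 6, 10}
Step 7: union(0, 4) -> merged; set of 0 now {0, 1, 2, 4, 5, 6, 10}
Step 8: union(4, 9) -> merged; set of 4 now {0, 1, 2, 4, 5, 6, 9, 10}
Step 9: union(9, 1) -> already same set; set of 9 now {0, 1, 2, 4, 5, 6, 9, 10}
Step 10: union(0, 4) -> already same set; set of 0 now {0, 1, 2, 4, 5, 6, 9, 10}
Step 11: union(5, 2) -> already same set; set of 5 now {0, 1, 2, 4, 5, 6, 9, 10}
Step 12: union(0, 5) -> already same set; set of 0 now {0, 1, 2, 4, 5, 6, 9, 10}
Step 13: union(1, 7) -> merged; set of 1 now {0, 1, 2, 4, 5, 6, 7, 9, 10}
Step 14: find(3) -> no change; set of 3 is {3}
Step 15: union(5, 1) -> already same set; set of 5 now {0, 1, 2, 4, 5, 6, 7, 9, 10}
Step 16: union(7, 9) -> already same set; set of 7 now {0, 1, 2, 4, 5, 6, 7, 9, 10}
Step 17: union(10, 8) -> merged; set of 10 now {0, 1, 2, 4, 5, 6, 7, 8, 9, 10}
Set of 2: {0, 1, 2, 4, 5, 6, 7, 8, 9, 10}; 7 is a member.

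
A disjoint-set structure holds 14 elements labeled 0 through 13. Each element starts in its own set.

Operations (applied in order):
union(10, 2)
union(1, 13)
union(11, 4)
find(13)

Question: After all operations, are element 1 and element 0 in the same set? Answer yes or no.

Answer: no

Derivation:
Step 1: union(10, 2) -> merged; set of 10 now {2, 10}
Step 2: union(1, 13) -> merged; set of 1 now {1, 13}
Step 3: union(11, 4) -> merged; set of 11 now {4, 11}
Step 4: find(13) -> no change; set of 13 is {1, 13}
Set of 1: {1, 13}; 0 is not a member.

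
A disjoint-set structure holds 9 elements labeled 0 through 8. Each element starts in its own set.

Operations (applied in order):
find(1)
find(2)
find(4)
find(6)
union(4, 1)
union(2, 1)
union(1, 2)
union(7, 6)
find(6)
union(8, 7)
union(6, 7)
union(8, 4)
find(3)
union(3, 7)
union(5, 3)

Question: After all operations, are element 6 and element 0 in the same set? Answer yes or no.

Answer: no

Derivation:
Step 1: find(1) -> no change; set of 1 is {1}
Step 2: find(2) -> no change; set of 2 is {2}
Step 3: find(4) -> no change; set of 4 is {4}
Step 4: find(6) -> no change; set of 6 is {6}
Step 5: union(4, 1) -> merged; set of 4 now {1, 4}
Step 6: union(2, 1) -> merged; set of 2 now {1, 2, 4}
Step 7: union(1, 2) -> already same set; set of 1 now {1, 2, 4}
Step 8: union(7, 6) -> merged; set of 7 now {6, 7}
Step 9: find(6) -> no change; set of 6 is {6, 7}
Step 10: union(8, 7) -> merged; set of 8 now {6, 7, 8}
Step 11: union(6, 7) -> already same set; set of 6 now {6, 7, 8}
Step 12: union(8, 4) -> merged; set of 8 now {1, 2, 4, 6, 7, 8}
Step 13: find(3) -> no change; set of 3 is {3}
Step 14: union(3, 7) -> merged; set of 3 now {1, 2, 3, 4, 6, 7, 8}
Step 15: union(5, 3) -> merged; set of 5 now {1, 2, 3, 4, 5, 6, 7, 8}
Set of 6: {1, 2, 3, 4, 5, 6, 7, 8}; 0 is not a member.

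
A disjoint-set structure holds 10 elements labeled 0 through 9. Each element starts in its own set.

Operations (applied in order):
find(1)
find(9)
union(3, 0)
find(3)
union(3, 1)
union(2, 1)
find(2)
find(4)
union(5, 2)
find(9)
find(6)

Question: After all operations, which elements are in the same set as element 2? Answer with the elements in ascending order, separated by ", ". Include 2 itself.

Answer: 0, 1, 2, 3, 5

Derivation:
Step 1: find(1) -> no change; set of 1 is {1}
Step 2: find(9) -> no change; set of 9 is {9}
Step 3: union(3, 0) -> merged; set of 3 now {0, 3}
Step 4: find(3) -> no change; set of 3 is {0, 3}
Step 5: union(3, 1) -> merged; set of 3 now {0, 1, 3}
Step 6: union(2, 1) -> merged; set of 2 now {0, 1, 2, 3}
Step 7: find(2) -> no change; set of 2 is {0, 1, 2, 3}
Step 8: find(4) -> no change; set of 4 is {4}
Step 9: union(5, 2) -> merged; set of 5 now {0, 1, 2, 3, 5}
Step 10: find(9) -> no change; set of 9 is {9}
Step 11: find(6) -> no change; set of 6 is {6}
Component of 2: {0, 1, 2, 3, 5}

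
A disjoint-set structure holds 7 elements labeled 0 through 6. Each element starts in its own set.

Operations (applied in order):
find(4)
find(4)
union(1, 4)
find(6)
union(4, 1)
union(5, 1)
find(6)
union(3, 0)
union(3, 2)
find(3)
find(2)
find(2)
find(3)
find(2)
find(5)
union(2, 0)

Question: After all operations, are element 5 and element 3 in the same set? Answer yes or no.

Answer: no

Derivation:
Step 1: find(4) -> no change; set of 4 is {4}
Step 2: find(4) -> no change; set of 4 is {4}
Step 3: union(1, 4) -> merged; set of 1 now {1, 4}
Step 4: find(6) -> no change; set of 6 is {6}
Step 5: union(4, 1) -> already same set; set of 4 now {1, 4}
Step 6: union(5, 1) -> merged; set of 5 now {1, 4, 5}
Step 7: find(6) -> no change; set of 6 is {6}
Step 8: union(3, 0) -> merged; set of 3 now {0, 3}
Step 9: union(3, 2) -> merged; set of 3 now {0, 2, 3}
Step 10: find(3) -> no change; set of 3 is {0, 2, 3}
Step 11: find(2) -> no change; set of 2 is {0, 2, 3}
Step 12: find(2) -> no change; set of 2 is {0, 2, 3}
Step 13: find(3) -> no change; set of 3 is {0, 2, 3}
Step 14: find(2) -> no change; set of 2 is {0, 2, 3}
Step 15: find(5) -> no change; set of 5 is {1, 4, 5}
Step 16: union(2, 0) -> already same set; set of 2 now {0, 2, 3}
Set of 5: {1, 4, 5}; 3 is not a member.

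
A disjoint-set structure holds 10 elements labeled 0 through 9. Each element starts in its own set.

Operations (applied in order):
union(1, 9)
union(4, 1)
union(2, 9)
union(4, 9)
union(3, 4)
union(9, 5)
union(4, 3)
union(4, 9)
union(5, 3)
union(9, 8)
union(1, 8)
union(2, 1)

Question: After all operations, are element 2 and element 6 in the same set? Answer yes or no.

Step 1: union(1, 9) -> merged; set of 1 now {1, 9}
Step 2: union(4, 1) -> merged; set of 4 now {1, 4, 9}
Step 3: union(2, 9) -> merged; set of 2 now {1, 2, 4, 9}
Step 4: union(4, 9) -> already same set; set of 4 now {1, 2, 4, 9}
Step 5: union(3, 4) -> merged; set of 3 now {1, 2, 3, 4, 9}
Step 6: union(9, 5) -> merged; set of 9 now {1, 2, 3, 4, 5, 9}
Step 7: union(4, 3) -> already same set; set of 4 now {1, 2, 3, 4, 5, 9}
Step 8: union(4, 9) -> already same set; set of 4 now {1, 2, 3, 4, 5, 9}
Step 9: union(5, 3) -> already same set; set of 5 now {1, 2, 3, 4, 5, 9}
Step 10: union(9, 8) -> merged; set of 9 now {1, 2, 3, 4, 5, 8, 9}
Step 11: union(1, 8) -> already same set; set of 1 now {1, 2, 3, 4, 5, 8, 9}
Step 12: union(2, 1) -> already same set; set of 2 now {1, 2, 3, 4, 5, 8, 9}
Set of 2: {1, 2, 3, 4, 5, 8, 9}; 6 is not a member.

Answer: no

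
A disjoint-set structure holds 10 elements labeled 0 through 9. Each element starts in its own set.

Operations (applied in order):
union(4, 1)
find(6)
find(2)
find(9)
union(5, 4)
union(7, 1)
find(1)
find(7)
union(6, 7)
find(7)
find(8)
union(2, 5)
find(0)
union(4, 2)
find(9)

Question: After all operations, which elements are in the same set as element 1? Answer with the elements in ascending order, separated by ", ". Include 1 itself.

Answer: 1, 2, 4, 5, 6, 7

Derivation:
Step 1: union(4, 1) -> merged; set of 4 now {1, 4}
Step 2: find(6) -> no change; set of 6 is {6}
Step 3: find(2) -> no change; set of 2 is {2}
Step 4: find(9) -> no change; set of 9 is {9}
Step 5: union(5, 4) -> merged; set of 5 now {1, 4, 5}
Step 6: union(7, 1) -> merged; set of 7 now {1, 4, 5, 7}
Step 7: find(1) -> no change; set of 1 is {1, 4, 5, 7}
Step 8: find(7) -> no change; set of 7 is {1, 4, 5, 7}
Step 9: union(6, 7) -> merged; set of 6 now {1, 4, 5, 6, 7}
Step 10: find(7) -> no change; set of 7 is {1, 4, 5, 6, 7}
Step 11: find(8) -> no change; set of 8 is {8}
Step 12: union(2, 5) -> merged; set of 2 now {1, 2, 4, 5, 6, 7}
Step 13: find(0) -> no change; set of 0 is {0}
Step 14: union(4, 2) -> already same set; set of 4 now {1, 2, 4, 5, 6, 7}
Step 15: find(9) -> no change; set of 9 is {9}
Component of 1: {1, 2, 4, 5, 6, 7}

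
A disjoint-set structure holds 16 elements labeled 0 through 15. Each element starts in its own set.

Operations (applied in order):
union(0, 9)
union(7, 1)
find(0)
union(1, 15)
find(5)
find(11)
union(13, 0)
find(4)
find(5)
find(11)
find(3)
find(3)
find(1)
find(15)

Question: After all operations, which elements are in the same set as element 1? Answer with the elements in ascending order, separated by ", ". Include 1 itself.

Step 1: union(0, 9) -> merged; set of 0 now {0, 9}
Step 2: union(7, 1) -> merged; set of 7 now {1, 7}
Step 3: find(0) -> no change; set of 0 is {0, 9}
Step 4: union(1, 15) -> merged; set of 1 now {1, 7, 15}
Step 5: find(5) -> no change; set of 5 is {5}
Step 6: find(11) -> no change; set of 11 is {11}
Step 7: union(13, 0) -> merged; set of 13 now {0, 9, 13}
Step 8: find(4) -> no change; set of 4 is {4}
Step 9: find(5) -> no change; set of 5 is {5}
Step 10: find(11) -> no change; set of 11 is {11}
Step 11: find(3) -> no change; set of 3 is {3}
Step 12: find(3) -> no change; set of 3 is {3}
Step 13: find(1) -> no change; set of 1 is {1, 7, 15}
Step 14: find(15) -> no change; set of 15 is {1, 7, 15}
Component of 1: {1, 7, 15}

Answer: 1, 7, 15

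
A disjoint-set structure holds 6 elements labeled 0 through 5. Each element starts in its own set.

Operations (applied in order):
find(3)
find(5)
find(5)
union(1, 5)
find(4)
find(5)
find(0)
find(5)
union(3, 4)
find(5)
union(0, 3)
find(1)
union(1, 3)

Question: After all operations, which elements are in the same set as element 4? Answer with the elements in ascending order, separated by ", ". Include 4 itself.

Step 1: find(3) -> no change; set of 3 is {3}
Step 2: find(5) -> no change; set of 5 is {5}
Step 3: find(5) -> no change; set of 5 is {5}
Step 4: union(1, 5) -> merged; set of 1 now {1, 5}
Step 5: find(4) -> no change; set of 4 is {4}
Step 6: find(5) -> no change; set of 5 is {1, 5}
Step 7: find(0) -> no change; set of 0 is {0}
Step 8: find(5) -> no change; set of 5 is {1, 5}
Step 9: union(3, 4) -> merged; set of 3 now {3, 4}
Step 10: find(5) -> no change; set of 5 is {1, 5}
Step 11: union(0, 3) -> merged; set of 0 now {0, 3, 4}
Step 12: find(1) -> no change; set of 1 is {1, 5}
Step 13: union(1, 3) -> merged; set of 1 now {0, 1, 3, 4, 5}
Component of 4: {0, 1, 3, 4, 5}

Answer: 0, 1, 3, 4, 5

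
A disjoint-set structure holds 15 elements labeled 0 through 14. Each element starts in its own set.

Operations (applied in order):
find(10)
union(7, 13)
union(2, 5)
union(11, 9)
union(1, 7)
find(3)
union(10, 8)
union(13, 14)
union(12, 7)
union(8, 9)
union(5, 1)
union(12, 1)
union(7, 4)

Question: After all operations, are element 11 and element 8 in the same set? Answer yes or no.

Answer: yes

Derivation:
Step 1: find(10) -> no change; set of 10 is {10}
Step 2: union(7, 13) -> merged; set of 7 now {7, 13}
Step 3: union(2, 5) -> merged; set of 2 now {2, 5}
Step 4: union(11, 9) -> merged; set of 11 now {9, 11}
Step 5: union(1, 7) -> merged; set of 1 now {1, 7, 13}
Step 6: find(3) -> no change; set of 3 is {3}
Step 7: union(10, 8) -> merged; set of 10 now {8, 10}
Step 8: union(13, 14) -> merged; set of 13 now {1, 7, 13, 14}
Step 9: union(12, 7) -> merged; set of 12 now {1, 7, 12, 13, 14}
Step 10: union(8, 9) -> merged; set of 8 now {8, 9, 10, 11}
Step 11: union(5, 1) -> merged; set of 5 now {1, 2, 5, 7, 12, 13, 14}
Step 12: union(12, 1) -> already same set; set of 12 now {1, 2, 5, 7, 12, 13, 14}
Step 13: union(7, 4) -> merged; set of 7 now {1, 2, 4, 5, 7, 12, 13, 14}
Set of 11: {8, 9, 10, 11}; 8 is a member.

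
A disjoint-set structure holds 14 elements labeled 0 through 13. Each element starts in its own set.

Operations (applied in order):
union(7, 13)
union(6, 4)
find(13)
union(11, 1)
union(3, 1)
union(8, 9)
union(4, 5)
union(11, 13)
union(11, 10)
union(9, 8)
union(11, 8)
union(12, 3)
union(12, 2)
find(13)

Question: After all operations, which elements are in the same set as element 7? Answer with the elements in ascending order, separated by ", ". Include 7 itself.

Step 1: union(7, 13) -> merged; set of 7 now {7, 13}
Step 2: union(6, 4) -> merged; set of 6 now {4, 6}
Step 3: find(13) -> no change; set of 13 is {7, 13}
Step 4: union(11, 1) -> merged; set of 11 now {1, 11}
Step 5: union(3, 1) -> merged; set of 3 now {1, 3, 11}
Step 6: union(8, 9) -> merged; set of 8 now {8, 9}
Step 7: union(4, 5) -> merged; set of 4 now {4, 5, 6}
Step 8: union(11, 13) -> merged; set of 11 now {1, 3, 7, 11, 13}
Step 9: union(11, 10) -> merged; set of 11 now {1, 3, 7, 10, 11, 13}
Step 10: union(9, 8) -> already same set; set of 9 now {8, 9}
Step 11: union(11, 8) -> merged; set of 11 now {1, 3, 7, 8, 9, 10, 11, 13}
Step 12: union(12, 3) -> merged; set of 12 now {1, 3, 7, 8, 9, 10, 11, 12, 13}
Step 13: union(12, 2) -> merged; set of 12 now {1, 2, 3, 7, 8, 9, 10, 11, 12, 13}
Step 14: find(13) -> no change; set of 13 is {1, 2, 3, 7, 8, 9, 10, 11, 12, 13}
Component of 7: {1, 2, 3, 7, 8, 9, 10, 11, 12, 13}

Answer: 1, 2, 3, 7, 8, 9, 10, 11, 12, 13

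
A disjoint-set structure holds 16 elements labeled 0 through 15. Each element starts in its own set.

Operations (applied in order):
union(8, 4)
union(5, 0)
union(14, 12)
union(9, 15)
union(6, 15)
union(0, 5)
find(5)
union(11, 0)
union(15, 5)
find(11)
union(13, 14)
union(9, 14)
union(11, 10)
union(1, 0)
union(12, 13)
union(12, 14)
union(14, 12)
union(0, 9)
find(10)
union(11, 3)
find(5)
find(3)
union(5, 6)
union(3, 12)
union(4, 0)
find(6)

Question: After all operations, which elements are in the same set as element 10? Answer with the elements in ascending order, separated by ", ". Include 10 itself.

Answer: 0, 1, 3, 4, 5, 6, 8, 9, 10, 11, 12, 13, 14, 15

Derivation:
Step 1: union(8, 4) -> merged; set of 8 now {4, 8}
Step 2: union(5, 0) -> merged; set of 5 now {0, 5}
Step 3: union(14, 12) -> merged; set of 14 now {12, 14}
Step 4: union(9, 15) -> merged; set of 9 now {9, 15}
Step 5: union(6, 15) -> merged; set of 6 now {6, 9, 15}
Step 6: union(0, 5) -> already same set; set of 0 now {0, 5}
Step 7: find(5) -> no change; set of 5 is {0, 5}
Step 8: union(11, 0) -> merged; set of 11 now {0, 5, 11}
Step 9: union(15, 5) -> merged; set of 15 now {0, 5, 6, 9, 11, 15}
Step 10: find(11) -> no change; set of 11 is {0, 5, 6, 9, 11, 15}
Step 11: union(13, 14) -> merged; set of 13 now {12, 13, 14}
Step 12: union(9, 14) -> merged; set of 9 now {0, 5, 6, 9, 11, 12, 13, 14, 15}
Step 13: union(11, 10) -> merged; set of 11 now {0, 5, 6, 9, 10, 11, 12, 13, 14, 15}
Step 14: union(1, 0) -> merged; set of 1 now {0, 1, 5, 6, 9, 10, 11, 12, 13, 14, 15}
Step 15: union(12, 13) -> already same set; set of 12 now {0, 1, 5, 6, 9, 10, 11, 12, 13, 14, 15}
Step 16: union(12, 14) -> already same set; set of 12 now {0, 1, 5, 6, 9, 10, 11, 12, 13, 14, 15}
Step 17: union(14, 12) -> already same set; set of 14 now {0, 1, 5, 6, 9, 10, 11, 12, 13, 14, 15}
Step 18: union(0, 9) -> already same set; set of 0 now {0, 1, 5, 6, 9, 10, 11, 12, 13, 14, 15}
Step 19: find(10) -> no change; set of 10 is {0, 1, 5, 6, 9, 10, 11, 12, 13, 14, 15}
Step 20: union(11, 3) -> merged; set of 11 now {0, 1, 3, 5, 6, 9, 10, 11, 12, 13, 14, 15}
Step 21: find(5) -> no change; set of 5 is {0, 1, 3, 5, 6, 9, 10, 11, 12, 13, 14, 15}
Step 22: find(3) -> no change; set of 3 is {0, 1, 3, 5, 6, 9, 10, 11, 12, 13, 14, 15}
Step 23: union(5, 6) -> already same set; set of 5 now {0, 1, 3, 5, 6, 9, 10, 11, 12, 13, 14, 15}
Step 24: union(3, 12) -> already same set; set of 3 now {0, 1, 3, 5, 6, 9, 10, 11, 12, 13, 14, 15}
Step 25: union(4, 0) -> merged; set of 4 now {0, 1, 3, 4, 5, 6, 8, 9, 10, 11, 12, 13, 14, 15}
Step 26: find(6) -> no change; set of 6 is {0, 1, 3, 4, 5, 6, 8, 9, 10, 11, 12, 13, 14, 15}
Component of 10: {0, 1, 3, 4, 5, 6, 8, 9, 10, 11, 12, 13, 14, 15}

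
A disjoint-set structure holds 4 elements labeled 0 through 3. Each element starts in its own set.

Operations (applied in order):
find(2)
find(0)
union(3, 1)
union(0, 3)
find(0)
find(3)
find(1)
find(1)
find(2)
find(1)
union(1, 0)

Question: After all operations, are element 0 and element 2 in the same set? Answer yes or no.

Answer: no

Derivation:
Step 1: find(2) -> no change; set of 2 is {2}
Step 2: find(0) -> no change; set of 0 is {0}
Step 3: union(3, 1) -> merged; set of 3 now {1, 3}
Step 4: union(0, 3) -> merged; set of 0 now {0, 1, 3}
Step 5: find(0) -> no change; set of 0 is {0, 1, 3}
Step 6: find(3) -> no change; set of 3 is {0, 1, 3}
Step 7: find(1) -> no change; set of 1 is {0, 1, 3}
Step 8: find(1) -> no change; set of 1 is {0, 1, 3}
Step 9: find(2) -> no change; set of 2 is {2}
Step 10: find(1) -> no change; set of 1 is {0, 1, 3}
Step 11: union(1, 0) -> already same set; set of 1 now {0, 1, 3}
Set of 0: {0, 1, 3}; 2 is not a member.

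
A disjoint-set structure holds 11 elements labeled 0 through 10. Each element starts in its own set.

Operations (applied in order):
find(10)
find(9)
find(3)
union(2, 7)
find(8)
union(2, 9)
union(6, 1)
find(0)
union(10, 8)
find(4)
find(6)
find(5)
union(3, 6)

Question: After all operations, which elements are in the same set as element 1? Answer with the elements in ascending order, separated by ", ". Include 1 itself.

Step 1: find(10) -> no change; set of 10 is {10}
Step 2: find(9) -> no change; set of 9 is {9}
Step 3: find(3) -> no change; set of 3 is {3}
Step 4: union(2, 7) -> merged; set of 2 now {2, 7}
Step 5: find(8) -> no change; set of 8 is {8}
Step 6: union(2, 9) -> merged; set of 2 now {2, 7, 9}
Step 7: union(6, 1) -> merged; set of 6 now {1, 6}
Step 8: find(0) -> no change; set of 0 is {0}
Step 9: union(10, 8) -> merged; set of 10 now {8, 10}
Step 10: find(4) -> no change; set of 4 is {4}
Step 11: find(6) -> no change; set of 6 is {1, 6}
Step 12: find(5) -> no change; set of 5 is {5}
Step 13: union(3, 6) -> merged; set of 3 now {1, 3, 6}
Component of 1: {1, 3, 6}

Answer: 1, 3, 6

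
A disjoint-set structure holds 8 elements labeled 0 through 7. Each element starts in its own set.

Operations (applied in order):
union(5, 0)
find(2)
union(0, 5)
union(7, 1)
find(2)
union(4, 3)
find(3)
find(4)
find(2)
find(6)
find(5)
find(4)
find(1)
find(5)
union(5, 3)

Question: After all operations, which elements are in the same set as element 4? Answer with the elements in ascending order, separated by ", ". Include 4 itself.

Step 1: union(5, 0) -> merged; set of 5 now {0, 5}
Step 2: find(2) -> no change; set of 2 is {2}
Step 3: union(0, 5) -> already same set; set of 0 now {0, 5}
Step 4: union(7, 1) -> merged; set of 7 now {1, 7}
Step 5: find(2) -> no change; set of 2 is {2}
Step 6: union(4, 3) -> merged; set of 4 now {3, 4}
Step 7: find(3) -> no change; set of 3 is {3, 4}
Step 8: find(4) -> no change; set of 4 is {3, 4}
Step 9: find(2) -> no change; set of 2 is {2}
Step 10: find(6) -> no change; set of 6 is {6}
Step 11: find(5) -> no change; set of 5 is {0, 5}
Step 12: find(4) -> no change; set of 4 is {3, 4}
Step 13: find(1) -> no change; set of 1 is {1, 7}
Step 14: find(5) -> no change; set of 5 is {0, 5}
Step 15: union(5, 3) -> merged; set of 5 now {0, 3, 4, 5}
Component of 4: {0, 3, 4, 5}

Answer: 0, 3, 4, 5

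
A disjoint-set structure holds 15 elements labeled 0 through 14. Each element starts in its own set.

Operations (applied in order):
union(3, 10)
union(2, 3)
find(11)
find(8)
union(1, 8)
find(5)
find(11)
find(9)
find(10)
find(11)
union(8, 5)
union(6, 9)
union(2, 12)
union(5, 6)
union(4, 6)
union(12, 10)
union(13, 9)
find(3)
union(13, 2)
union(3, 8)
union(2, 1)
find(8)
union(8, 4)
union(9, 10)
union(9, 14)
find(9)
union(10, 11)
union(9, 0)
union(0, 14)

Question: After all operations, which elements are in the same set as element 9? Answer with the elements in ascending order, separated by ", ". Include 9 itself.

Answer: 0, 1, 2, 3, 4, 5, 6, 8, 9, 10, 11, 12, 13, 14

Derivation:
Step 1: union(3, 10) -> merged; set of 3 now {3, 10}
Step 2: union(2, 3) -> merged; set of 2 now {2, 3, 10}
Step 3: find(11) -> no change; set of 11 is {11}
Step 4: find(8) -> no change; set of 8 is {8}
Step 5: union(1, 8) -> merged; set of 1 now {1, 8}
Step 6: find(5) -> no change; set of 5 is {5}
Step 7: find(11) -> no change; set of 11 is {11}
Step 8: find(9) -> no change; set of 9 is {9}
Step 9: find(10) -> no change; set of 10 is {2, 3, 10}
Step 10: find(11) -> no change; set of 11 is {11}
Step 11: union(8, 5) -> merged; set of 8 now {1, 5, 8}
Step 12: union(6, 9) -> merged; set of 6 now {6, 9}
Step 13: union(2, 12) -> merged; set of 2 now {2, 3, 10, 12}
Step 14: union(5, 6) -> merged; set of 5 now {1, 5, 6, 8, 9}
Step 15: union(4, 6) -> merged; set of 4 now {1, 4, 5, 6, 8, 9}
Step 16: union(12, 10) -> already same set; set of 12 now {2, 3, 10, 12}
Step 17: union(13, 9) -> merged; set of 13 now {1, 4, 5, 6, 8, 9, 13}
Step 18: find(3) -> no change; set of 3 is {2, 3, 10, 12}
Step 19: union(13, 2) -> merged; set of 13 now {1, 2, 3, 4, 5, 6, 8, 9, 10, 12, 13}
Step 20: union(3, 8) -> already same set; set of 3 now {1, 2, 3, 4, 5, 6, 8, 9, 10, 12, 13}
Step 21: union(2, 1) -> already same set; set of 2 now {1, 2, 3, 4, 5, 6, 8, 9, 10, 12, 13}
Step 22: find(8) -> no change; set of 8 is {1, 2, 3, 4, 5, 6, 8, 9, 10, 12, 13}
Step 23: union(8, 4) -> already same set; set of 8 now {1, 2, 3, 4, 5, 6, 8, 9, 10, 12, 13}
Step 24: union(9, 10) -> already same set; set of 9 now {1, 2, 3, 4, 5, 6, 8, 9, 10, 12, 13}
Step 25: union(9, 14) -> merged; set of 9 now {1, 2, 3, 4, 5, 6, 8, 9, 10, 12, 13, 14}
Step 26: find(9) -> no change; set of 9 is {1, 2, 3, 4, 5, 6, 8, 9, 10, 12, 13, 14}
Step 27: union(10, 11) -> merged; set of 10 now {1, 2, 3, 4, 5, 6, 8, 9, 10, 11, 12, 13, 14}
Step 28: union(9, 0) -> merged; set of 9 now {0, 1, 2, 3, 4, 5, 6, 8, 9, 10, 11, 12, 13, 14}
Step 29: union(0, 14) -> already same set; set of 0 now {0, 1, 2, 3, 4, 5, 6, 8, 9, 10, 11, 12, 13, 14}
Component of 9: {0, 1, 2, 3, 4, 5, 6, 8, 9, 10, 11, 12, 13, 14}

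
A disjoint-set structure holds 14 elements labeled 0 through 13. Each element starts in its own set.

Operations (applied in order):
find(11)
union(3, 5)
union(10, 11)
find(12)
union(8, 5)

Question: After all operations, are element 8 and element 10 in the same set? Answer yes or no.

Answer: no

Derivation:
Step 1: find(11) -> no change; set of 11 is {11}
Step 2: union(3, 5) -> merged; set of 3 now {3, 5}
Step 3: union(10, 11) -> merged; set of 10 now {10, 11}
Step 4: find(12) -> no change; set of 12 is {12}
Step 5: union(8, 5) -> merged; set of 8 now {3, 5, 8}
Set of 8: {3, 5, 8}; 10 is not a member.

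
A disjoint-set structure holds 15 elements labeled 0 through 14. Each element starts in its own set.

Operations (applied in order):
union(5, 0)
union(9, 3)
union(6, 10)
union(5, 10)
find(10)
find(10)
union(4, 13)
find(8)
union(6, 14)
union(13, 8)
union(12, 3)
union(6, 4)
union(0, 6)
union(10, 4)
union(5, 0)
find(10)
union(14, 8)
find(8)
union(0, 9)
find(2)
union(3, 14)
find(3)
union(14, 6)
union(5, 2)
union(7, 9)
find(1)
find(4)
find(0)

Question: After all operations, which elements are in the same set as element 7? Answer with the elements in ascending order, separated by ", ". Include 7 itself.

Step 1: union(5, 0) -> merged; set of 5 now {0, 5}
Step 2: union(9, 3) -> merged; set of 9 now {3, 9}
Step 3: union(6, 10) -> merged; set of 6 now {6, 10}
Step 4: union(5, 10) -> merged; set of 5 now {0, 5, 6, 10}
Step 5: find(10) -> no change; set of 10 is {0, 5, 6, 10}
Step 6: find(10) -> no change; set of 10 is {0, 5, 6, 10}
Step 7: union(4, 13) -> merged; set of 4 now {4, 13}
Step 8: find(8) -> no change; set of 8 is {8}
Step 9: union(6, 14) -> merged; set of 6 now {0, 5, 6, 10, 14}
Step 10: union(13, 8) -> merged; set of 13 now {4, 8, 13}
Step 11: union(12, 3) -> merged; set of 12 now {3, 9, 12}
Step 12: union(6, 4) -> merged; set of 6 now {0, 4, 5, 6, 8, 10, 13, 14}
Step 13: union(0, 6) -> already same set; set of 0 now {0, 4, 5, 6, 8, 10, 13, 14}
Step 14: union(10, 4) -> already same set; set of 10 now {0, 4, 5, 6, 8, 10, 13, 14}
Step 15: union(5, 0) -> already same set; set of 5 now {0, 4, 5, 6, 8, 10, 13, 14}
Step 16: find(10) -> no change; set of 10 is {0, 4, 5, 6, 8, 10, 13, 14}
Step 17: union(14, 8) -> already same set; set of 14 now {0, 4, 5, 6, 8, 10, 13, 14}
Step 18: find(8) -> no change; set of 8 is {0, 4, 5, 6, 8, 10, 13, 14}
Step 19: union(0, 9) -> merged; set of 0 now {0, 3, 4, 5, 6, 8, 9, 10, 12, 13, 14}
Step 20: find(2) -> no change; set of 2 is {2}
Step 21: union(3, 14) -> already same set; set of 3 now {0, 3, 4, 5, 6, 8, 9, 10, 12, 13, 14}
Step 22: find(3) -> no change; set of 3 is {0, 3, 4, 5, 6, 8, 9, 10, 12, 13, 14}
Step 23: union(14, 6) -> already same set; set of 14 now {0, 3, 4, 5, 6, 8, 9, 10, 12, 13, 14}
Step 24: union(5, 2) -> merged; set of 5 now {0, 2, 3, 4, 5, 6, 8, 9, 10, 12, 13, 14}
Step 25: union(7, 9) -> merged; set of 7 now {0, 2, 3, 4, 5, 6, 7, 8, 9, 10, 12, 13, 14}
Step 26: find(1) -> no change; set of 1 is {1}
Step 27: find(4) -> no change; set of 4 is {0, 2, 3, 4, 5, 6, 7, 8, 9, 10, 12, 13, 14}
Step 28: find(0) -> no change; set of 0 is {0, 2, 3, 4, 5, 6, 7, 8, 9, 10, 12, 13, 14}
Component of 7: {0, 2, 3, 4, 5, 6, 7, 8, 9, 10, 12, 13, 14}

Answer: 0, 2, 3, 4, 5, 6, 7, 8, 9, 10, 12, 13, 14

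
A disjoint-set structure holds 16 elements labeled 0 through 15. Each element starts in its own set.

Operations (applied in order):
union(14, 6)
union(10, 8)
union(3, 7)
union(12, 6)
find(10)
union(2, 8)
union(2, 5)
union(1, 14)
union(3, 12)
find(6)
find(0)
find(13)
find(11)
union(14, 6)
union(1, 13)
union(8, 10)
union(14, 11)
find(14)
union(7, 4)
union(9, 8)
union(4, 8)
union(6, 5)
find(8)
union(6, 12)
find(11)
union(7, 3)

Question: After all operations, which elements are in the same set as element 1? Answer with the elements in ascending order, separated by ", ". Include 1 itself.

Step 1: union(14, 6) -> merged; set of 14 now {6, 14}
Step 2: union(10, 8) -> merged; set of 10 now {8, 10}
Step 3: union(3, 7) -> merged; set of 3 now {3, 7}
Step 4: union(12, 6) -> merged; set of 12 now {6, 12, 14}
Step 5: find(10) -> no change; set of 10 is {8, 10}
Step 6: union(2, 8) -> merged; set of 2 now {2, 8, 10}
Step 7: union(2, 5) -> merged; set of 2 now {2, 5, 8, 10}
Step 8: union(1, 14) -> merged; set of 1 now {1, 6, 12, 14}
Step 9: union(3, 12) -> merged; set of 3 now {1, 3, 6, 7, 12, 14}
Step 10: find(6) -> no change; set of 6 is {1, 3, 6, 7, 12, 14}
Step 11: find(0) -> no change; set of 0 is {0}
Step 12: find(13) -> no change; set of 13 is {13}
Step 13: find(11) -> no change; set of 11 is {11}
Step 14: union(14, 6) -> already same set; set of 14 now {1, 3, 6, 7, 12, 14}
Step 15: union(1, 13) -> merged; set of 1 now {1, 3, 6, 7, 12, 13, 14}
Step 16: union(8, 10) -> already same set; set of 8 now {2, 5, 8, 10}
Step 17: union(14, 11) -> merged; set of 14 now {1, 3, 6, 7, 11, 12, 13, 14}
Step 18: find(14) -> no change; set of 14 is {1, 3, 6, 7, 11, 12, 13, 14}
Step 19: union(7, 4) -> merged; set of 7 now {1, 3, 4, 6, 7, 11, 12, 13, 14}
Step 20: union(9, 8) -> merged; set of 9 now {2, 5, 8, 9, 10}
Step 21: union(4, 8) -> merged; set of 4 now {1, 2, 3, 4, 5, 6, 7, 8, 9, 10, 11, 12, 13, 14}
Step 22: union(6, 5) -> already same set; set of 6 now {1, 2, 3, 4, 5, 6, 7, 8, 9, 10, 11, 12, 13, 14}
Step 23: find(8) -> no change; set of 8 is {1, 2, 3, 4, 5, 6, 7, 8, 9, 10, 11, 12, 13, 14}
Step 24: union(6, 12) -> already same set; set of 6 now {1, 2, 3, 4, 5, 6, 7, 8, 9, 10, 11, 12, 13, 14}
Step 25: find(11) -> no change; set of 11 is {1, 2, 3, 4, 5, 6, 7, 8, 9, 10, 11, 12, 13, 14}
Step 26: union(7, 3) -> already same set; set of 7 now {1, 2, 3, 4, 5, 6, 7, 8, 9, 10, 11, 12, 13, 14}
Component of 1: {1, 2, 3, 4, 5, 6, 7, 8, 9, 10, 11, 12, 13, 14}

Answer: 1, 2, 3, 4, 5, 6, 7, 8, 9, 10, 11, 12, 13, 14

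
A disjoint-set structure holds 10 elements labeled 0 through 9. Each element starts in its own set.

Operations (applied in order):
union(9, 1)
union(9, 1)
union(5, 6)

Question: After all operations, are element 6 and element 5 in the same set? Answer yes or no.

Step 1: union(9, 1) -> merged; set of 9 now {1, 9}
Step 2: union(9, 1) -> already same set; set of 9 now {1, 9}
Step 3: union(5, 6) -> merged; set of 5 now {5, 6}
Set of 6: {5, 6}; 5 is a member.

Answer: yes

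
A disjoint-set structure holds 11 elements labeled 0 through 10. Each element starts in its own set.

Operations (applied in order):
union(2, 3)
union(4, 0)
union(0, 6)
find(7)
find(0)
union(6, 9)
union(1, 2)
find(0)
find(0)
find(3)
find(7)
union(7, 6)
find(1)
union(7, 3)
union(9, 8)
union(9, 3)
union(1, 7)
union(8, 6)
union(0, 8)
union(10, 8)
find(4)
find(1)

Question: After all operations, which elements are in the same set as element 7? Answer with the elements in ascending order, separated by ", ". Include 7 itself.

Step 1: union(2, 3) -> merged; set of 2 now {2, 3}
Step 2: union(4, 0) -> merged; set of 4 now {0, 4}
Step 3: union(0, 6) -> merged; set of 0 now {0, 4, 6}
Step 4: find(7) -> no change; set of 7 is {7}
Step 5: find(0) -> no change; set of 0 is {0, 4, 6}
Step 6: union(6, 9) -> merged; set of 6 now {0, 4, 6, 9}
Step 7: union(1, 2) -> merged; set of 1 now {1, 2, 3}
Step 8: find(0) -> no change; set of 0 is {0, 4, 6, 9}
Step 9: find(0) -> no change; set of 0 is {0, 4, 6, 9}
Step 10: find(3) -> no change; set of 3 is {1, 2, 3}
Step 11: find(7) -> no change; set of 7 is {7}
Step 12: union(7, 6) -> merged; set of 7 now {0, 4, 6, 7, 9}
Step 13: find(1) -> no change; set of 1 is {1, 2, 3}
Step 14: union(7, 3) -> merged; set of 7 now {0, 1, 2, 3, 4, 6, 7, 9}
Step 15: union(9, 8) -> merged; set of 9 now {0, 1, 2, 3, 4, 6, 7, 8, 9}
Step 16: union(9, 3) -> already same set; set of 9 now {0, 1, 2, 3, 4, 6, 7, 8, 9}
Step 17: union(1, 7) -> already same set; set of 1 now {0, 1, 2, 3, 4, 6, 7, 8, 9}
Step 18: union(8, 6) -> already same set; set of 8 now {0, 1, 2, 3, 4, 6, 7, 8, 9}
Step 19: union(0, 8) -> already same set; set of 0 now {0, 1, 2, 3, 4, 6, 7, 8, 9}
Step 20: union(10, 8) -> merged; set of 10 now {0, 1, 2, 3, 4, 6, 7, 8, 9, 10}
Step 21: find(4) -> no change; set of 4 is {0, 1, 2, 3, 4, 6, 7, 8, 9, 10}
Step 22: find(1) -> no change; set of 1 is {0, 1, 2, 3, 4, 6, 7, 8, 9, 10}
Component of 7: {0, 1, 2, 3, 4, 6, 7, 8, 9, 10}

Answer: 0, 1, 2, 3, 4, 6, 7, 8, 9, 10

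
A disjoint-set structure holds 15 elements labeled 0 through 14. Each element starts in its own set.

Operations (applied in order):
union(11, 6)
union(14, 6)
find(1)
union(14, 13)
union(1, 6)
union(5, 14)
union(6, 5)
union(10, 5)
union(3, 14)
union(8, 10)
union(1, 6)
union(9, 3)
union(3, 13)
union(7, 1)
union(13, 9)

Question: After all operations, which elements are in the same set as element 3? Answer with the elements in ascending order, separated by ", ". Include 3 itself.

Step 1: union(11, 6) -> merged; set of 11 now {6, 11}
Step 2: union(14, 6) -> merged; set of 14 now {6, 11, 14}
Step 3: find(1) -> no change; set of 1 is {1}
Step 4: union(14, 13) -> merged; set of 14 now {6, 11, 13, 14}
Step 5: union(1, 6) -> merged; set of 1 now {1, 6, 11, 13, 14}
Step 6: union(5, 14) -> merged; set of 5 now {1, 5, 6, 11, 13, 14}
Step 7: union(6, 5) -> already same set; set of 6 now {1, 5, 6, 11, 13, 14}
Step 8: union(10, 5) -> merged; set of 10 now {1, 5, 6, 10, 11, 13, 14}
Step 9: union(3, 14) -> merged; set of 3 now {1, 3, 5, 6, 10, 11, 13, 14}
Step 10: union(8, 10) -> merged; set of 8 now {1, 3, 5, 6, 8, 10, 11, 13, 14}
Step 11: union(1, 6) -> already same set; set of 1 now {1, 3, 5, 6, 8, 10, 11, 13, 14}
Step 12: union(9, 3) -> merged; set of 9 now {1, 3, 5, 6, 8, 9, 10, 11, 13, 14}
Step 13: union(3, 13) -> already same set; set of 3 now {1, 3, 5, 6, 8, 9, 10, 11, 13, 14}
Step 14: union(7, 1) -> merged; set of 7 now {1, 3, 5, 6, 7, 8, 9, 10, 11, 13, 14}
Step 15: union(13, 9) -> already same set; set of 13 now {1, 3, 5, 6, 7, 8, 9, 10, 11, 13, 14}
Component of 3: {1, 3, 5, 6, 7, 8, 9, 10, 11, 13, 14}

Answer: 1, 3, 5, 6, 7, 8, 9, 10, 11, 13, 14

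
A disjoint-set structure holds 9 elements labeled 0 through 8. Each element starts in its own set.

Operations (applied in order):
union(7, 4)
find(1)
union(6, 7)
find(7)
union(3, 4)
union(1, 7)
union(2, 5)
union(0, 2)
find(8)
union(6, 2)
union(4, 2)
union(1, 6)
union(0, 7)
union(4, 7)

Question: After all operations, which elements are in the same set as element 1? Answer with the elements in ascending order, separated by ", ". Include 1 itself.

Step 1: union(7, 4) -> merged; set of 7 now {4, 7}
Step 2: find(1) -> no change; set of 1 is {1}
Step 3: union(6, 7) -> merged; set of 6 now {4, 6, 7}
Step 4: find(7) -> no change; set of 7 is {4, 6, 7}
Step 5: union(3, 4) -> merged; set of 3 now {3, 4, 6, 7}
Step 6: union(1, 7) -> merged; set of 1 now {1, 3, 4, 6, 7}
Step 7: union(2, 5) -> merged; set of 2 now {2, 5}
Step 8: union(0, 2) -> merged; set of 0 now {0, 2, 5}
Step 9: find(8) -> no change; set of 8 is {8}
Step 10: union(6, 2) -> merged; set of 6 now {0, 1, 2, 3, 4, 5, 6, 7}
Step 11: union(4, 2) -> already same set; set of 4 now {0, 1, 2, 3, 4, 5, 6, 7}
Step 12: union(1, 6) -> already same set; set of 1 now {0, 1, 2, 3, 4, 5, 6, 7}
Step 13: union(0, 7) -> already same set; set of 0 now {0, 1, 2, 3, 4, 5, 6, 7}
Step 14: union(4, 7) -> already same set; set of 4 now {0, 1, 2, 3, 4, 5, 6, 7}
Component of 1: {0, 1, 2, 3, 4, 5, 6, 7}

Answer: 0, 1, 2, 3, 4, 5, 6, 7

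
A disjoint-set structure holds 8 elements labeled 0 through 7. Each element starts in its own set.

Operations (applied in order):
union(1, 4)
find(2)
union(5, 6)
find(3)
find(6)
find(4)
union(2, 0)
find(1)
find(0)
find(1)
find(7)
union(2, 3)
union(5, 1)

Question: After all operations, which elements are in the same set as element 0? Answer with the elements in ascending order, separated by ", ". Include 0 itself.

Answer: 0, 2, 3

Derivation:
Step 1: union(1, 4) -> merged; set of 1 now {1, 4}
Step 2: find(2) -> no change; set of 2 is {2}
Step 3: union(5, 6) -> merged; set of 5 now {5, 6}
Step 4: find(3) -> no change; set of 3 is {3}
Step 5: find(6) -> no change; set of 6 is {5, 6}
Step 6: find(4) -> no change; set of 4 is {1, 4}
Step 7: union(2, 0) -> merged; set of 2 now {0, 2}
Step 8: find(1) -> no change; set of 1 is {1, 4}
Step 9: find(0) -> no change; set of 0 is {0, 2}
Step 10: find(1) -> no change; set of 1 is {1, 4}
Step 11: find(7) -> no change; set of 7 is {7}
Step 12: union(2, 3) -> merged; set of 2 now {0, 2, 3}
Step 13: union(5, 1) -> merged; set of 5 now {1, 4, 5, 6}
Component of 0: {0, 2, 3}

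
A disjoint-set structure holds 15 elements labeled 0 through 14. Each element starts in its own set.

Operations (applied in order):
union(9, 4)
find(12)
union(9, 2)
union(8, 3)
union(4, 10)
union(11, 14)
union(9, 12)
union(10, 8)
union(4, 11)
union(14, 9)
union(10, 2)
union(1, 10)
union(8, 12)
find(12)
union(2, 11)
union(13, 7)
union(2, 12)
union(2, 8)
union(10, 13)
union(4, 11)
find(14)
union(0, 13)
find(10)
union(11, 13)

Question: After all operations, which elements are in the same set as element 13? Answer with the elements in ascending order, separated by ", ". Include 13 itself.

Step 1: union(9, 4) -> merged; set of 9 now {4, 9}
Step 2: find(12) -> no change; set of 12 is {12}
Step 3: union(9, 2) -> merged; set of 9 now {2, 4, 9}
Step 4: union(8, 3) -> merged; set of 8 now {3, 8}
Step 5: union(4, 10) -> merged; set of 4 now {2, 4, 9, 10}
Step 6: union(11, 14) -> merged; set of 11 now {11, 14}
Step 7: union(9, 12) -> merged; set of 9 now {2, 4, 9, 10, 12}
Step 8: union(10, 8) -> merged; set of 10 now {2, 3, 4, 8, 9, 10, 12}
Step 9: union(4, 11) -> merged; set of 4 now {2, 3, 4, 8, 9, 10, 11, 12, 14}
Step 10: union(14, 9) -> already same set; set of 14 now {2, 3, 4, 8, 9, 10, 11, 12, 14}
Step 11: union(10, 2) -> already same set; set of 10 now {2, 3, 4, 8, 9, 10, 11, 12, 14}
Step 12: union(1, 10) -> merged; set of 1 now {1, 2, 3, 4, 8, 9, 10, 11, 12, 14}
Step 13: union(8, 12) -> already same set; set of 8 now {1, 2, 3, 4, 8, 9, 10, 11, 12, 14}
Step 14: find(12) -> no change; set of 12 is {1, 2, 3, 4, 8, 9, 10, 11, 12, 14}
Step 15: union(2, 11) -> already same set; set of 2 now {1, 2, 3, 4, 8, 9, 10, 11, 12, 14}
Step 16: union(13, 7) -> merged; set of 13 now {7, 13}
Step 17: union(2, 12) -> already same set; set of 2 now {1, 2, 3, 4, 8, 9, 10, 11, 12, 14}
Step 18: union(2, 8) -> already same set; set of 2 now {1, 2, 3, 4, 8, 9, 10, 11, 12, 14}
Step 19: union(10, 13) -> merged; set of 10 now {1, 2, 3, 4, 7, 8, 9, 10, 11, 12, 13, 14}
Step 20: union(4, 11) -> already same set; set of 4 now {1, 2, 3, 4, 7, 8, 9, 10, 11, 12, 13, 14}
Step 21: find(14) -> no change; set of 14 is {1, 2, 3, 4, 7, 8, 9, 10, 11, 12, 13, 14}
Step 22: union(0, 13) -> merged; set of 0 now {0, 1, 2, 3, 4, 7, 8, 9, 10, 11, 12, 13, 14}
Step 23: find(10) -> no change; set of 10 is {0, 1, 2, 3, 4, 7, 8, 9, 10, 11, 12, 13, 14}
Step 24: union(11, 13) -> already same set; set of 11 now {0, 1, 2, 3, 4, 7, 8, 9, 10, 11, 12, 13, 14}
Component of 13: {0, 1, 2, 3, 4, 7, 8, 9, 10, 11, 12, 13, 14}

Answer: 0, 1, 2, 3, 4, 7, 8, 9, 10, 11, 12, 13, 14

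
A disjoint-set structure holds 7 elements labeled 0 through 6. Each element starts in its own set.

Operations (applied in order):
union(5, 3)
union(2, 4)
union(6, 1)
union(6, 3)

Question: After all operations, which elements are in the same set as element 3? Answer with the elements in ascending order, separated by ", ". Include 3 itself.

Answer: 1, 3, 5, 6

Derivation:
Step 1: union(5, 3) -> merged; set of 5 now {3, 5}
Step 2: union(2, 4) -> merged; set of 2 now {2, 4}
Step 3: union(6, 1) -> merged; set of 6 now {1, 6}
Step 4: union(6, 3) -> merged; set of 6 now {1, 3, 5, 6}
Component of 3: {1, 3, 5, 6}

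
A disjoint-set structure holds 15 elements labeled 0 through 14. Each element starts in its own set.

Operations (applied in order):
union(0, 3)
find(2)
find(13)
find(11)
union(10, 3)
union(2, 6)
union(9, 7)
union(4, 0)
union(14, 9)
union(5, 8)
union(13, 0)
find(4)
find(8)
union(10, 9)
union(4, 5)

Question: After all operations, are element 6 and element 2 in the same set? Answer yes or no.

Step 1: union(0, 3) -> merged; set of 0 now {0, 3}
Step 2: find(2) -> no change; set of 2 is {2}
Step 3: find(13) -> no change; set of 13 is {13}
Step 4: find(11) -> no change; set of 11 is {11}
Step 5: union(10, 3) -> merged; set of 10 now {0, 3, 10}
Step 6: union(2, 6) -> merged; set of 2 now {2, 6}
Step 7: union(9, 7) -> merged; set of 9 now {7, 9}
Step 8: union(4, 0) -> merged; set of 4 now {0, 3, 4, 10}
Step 9: union(14, 9) -> merged; set of 14 now {7, 9, 14}
Step 10: union(5, 8) -> merged; set of 5 now {5, 8}
Step 11: union(13, 0) -> merged; set of 13 now {0, 3, 4, 10, 13}
Step 12: find(4) -> no change; set of 4 is {0, 3, 4, 10, 13}
Step 13: find(8) -> no change; set of 8 is {5, 8}
Step 14: union(10, 9) -> merged; set of 10 now {0, 3, 4, 7, 9, 10, 13, 14}
Step 15: union(4, 5) -> merged; set of 4 now {0, 3, 4, 5, 7, 8, 9, 10, 13, 14}
Set of 6: {2, 6}; 2 is a member.

Answer: yes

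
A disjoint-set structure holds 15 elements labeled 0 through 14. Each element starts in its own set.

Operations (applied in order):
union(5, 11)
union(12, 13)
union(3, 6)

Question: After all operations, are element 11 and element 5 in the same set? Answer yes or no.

Answer: yes

Derivation:
Step 1: union(5, 11) -> merged; set of 5 now {5, 11}
Step 2: union(12, 13) -> merged; set of 12 now {12, 13}
Step 3: union(3, 6) -> merged; set of 3 now {3, 6}
Set of 11: {5, 11}; 5 is a member.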